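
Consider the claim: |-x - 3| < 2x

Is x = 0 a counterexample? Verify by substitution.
Substitute x = 0 into the relation:
x = 0: LHS = |-0 - 3| = |-3| = 3, RHS = 2·0 = 0; 3 < 0 — FAILS

Since the claim fails at x = 0, this value is a counterexample.

Answer: Yes, x = 0 is a counterexample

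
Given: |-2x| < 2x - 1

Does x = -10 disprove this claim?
Substitute x = -10 into the relation:
x = -10: LHS = |-2·(-10)| = |20| = 20, RHS = 2·(-10) - 1 = -21; 20 < -21 — FAILS

Since the claim fails at x = -10, this value is a counterexample.

Answer: Yes, x = -10 is a counterexample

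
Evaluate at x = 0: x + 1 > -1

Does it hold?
x = 0: LHS = 0 + 1 = 1; 1 > -1 — holds

The relation is satisfied at x = 0.

Answer: Yes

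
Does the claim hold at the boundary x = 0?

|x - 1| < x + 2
x = 0: LHS = |0 - 1| = |-1| = 1, RHS = 0 + 2 = 2; 1 < 2 — holds

The relation is satisfied at x = 0.

Answer: Yes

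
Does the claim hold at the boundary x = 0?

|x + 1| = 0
x = 0: LHS = |0 + 1| = |1| = 1; 1 = 0 — FAILS

The relation fails at x = 0, so x = 0 is a counterexample.

Answer: No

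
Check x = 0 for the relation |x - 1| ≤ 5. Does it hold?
x = 0: LHS = |0 - 1| = |-1| = 1; 1 ≤ 5 — holds

The relation is satisfied at x = 0.

Answer: Yes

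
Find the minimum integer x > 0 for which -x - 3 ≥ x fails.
Testing positive integers:
x = 1: LHS = -1 - 3 = -4; -4 ≥ 1 — FAILS  ← smallest positive counterexample

Answer: x = 1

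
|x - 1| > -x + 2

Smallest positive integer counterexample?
Testing positive integers:
x = 1: LHS = |1 - 1| = |0| = 0, RHS = -1 + 2 = 1; 0 > 1 — FAILS  ← smallest positive counterexample

Answer: x = 1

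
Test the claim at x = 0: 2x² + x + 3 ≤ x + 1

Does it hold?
x = 0: LHS = 2·0² + 0 + 3 = 3, RHS = 0 + 1 = 1; 3 ≤ 1 — FAILS

The relation fails at x = 0, so x = 0 is a counterexample.

Answer: No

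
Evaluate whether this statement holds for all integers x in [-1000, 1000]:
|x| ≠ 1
The claim fails at x = 1:
x = 1: LHS = |1| = 1; 1 ≠ 1 — FAILS

Because a single integer refutes it, the statement is false.

Answer: False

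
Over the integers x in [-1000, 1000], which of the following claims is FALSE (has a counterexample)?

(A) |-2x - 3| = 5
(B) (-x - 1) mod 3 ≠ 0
(A) x = 0: LHS = |-2·0 - 3| = |-3| = 3; 3 = 5 — FAILS
(B) x = -1: LHS = (-(-1) - 1) mod 3 = 0 mod 3 = 0; 0 ≠ 0 — FAILS

Answer: Both A and B are false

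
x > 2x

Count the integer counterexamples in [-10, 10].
Counterexamples in [-10, 10]: {0, 1, 2, 3, 4, 5, 6, 7, 8, 9, 10}.

Counting them gives 11 values.

Answer: 11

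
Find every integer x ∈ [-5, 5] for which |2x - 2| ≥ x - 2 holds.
Over all integers in [-5, 5], LHS − RHS is smallest at x = 1, where it equals 1:
x = 1: LHS = |2·1 - 2| = |0| = 0, RHS = 1 - 2 = -1; 0 ≥ -1 — holds
At the ends of the range:
x = -5: LHS = |2·(-5) - 2| = |-12| = 12, RHS = (-5) - 2 = -7; 12 ≥ -7 — holds
x = 5: LHS = |2·5 - 2| = |8| = 8, RHS = 5 - 2 = 3; 8 ≥ 3 — holds
Hence LHS − RHS is never negative, i.e. LHS ≥ RHS throughout, so the relation holds for every integer in [-5, 5].

Answer: All integers in [-5, 5]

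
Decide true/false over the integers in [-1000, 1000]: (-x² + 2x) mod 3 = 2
The claim fails at x = 0:
x = 0: LHS = (-0² + 2·0) mod 3 = 0 mod 3 = 0; 0 = 2 — FAILS

Because a single integer refutes it, the statement is false.

Answer: False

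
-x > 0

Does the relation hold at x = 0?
x = 0: LHS = -0 = 0; 0 > 0 — FAILS

The relation fails at x = 0, so x = 0 is a counterexample.

Answer: No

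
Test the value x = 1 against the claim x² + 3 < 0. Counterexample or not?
Substitute x = 1 into the relation:
x = 1: LHS = 1² + 3 = 4; 4 < 0 — FAILS

Since the claim fails at x = 1, this value is a counterexample.

Answer: Yes, x = 1 is a counterexample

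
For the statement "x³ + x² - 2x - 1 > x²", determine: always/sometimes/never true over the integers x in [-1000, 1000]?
Holds at x = 2: LHS = 2³ + 2² - 2·2 - 1 = 7, RHS = 2² = 4; 7 > 4 — holds
Fails at x = 0: LHS = 0³ + 0² - 2·0 - 1 = -1, RHS = 0² = 0; -1 > 0 — FAILS
It is satisfied by some integers in the range but not all.

Answer: Sometimes true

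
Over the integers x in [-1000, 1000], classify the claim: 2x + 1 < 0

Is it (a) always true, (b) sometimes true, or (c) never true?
Holds at x = -1: LHS = 2·(-1) + 1 = -1; -1 < 0 — holds
Fails at x = 0: LHS = 2·0 + 1 = 1; 1 < 0 — FAILS
It is satisfied by some integers in the range but not all.

Answer: Sometimes true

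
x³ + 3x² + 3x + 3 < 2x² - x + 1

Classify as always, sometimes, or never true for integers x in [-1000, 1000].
Holds at x = -1: LHS = (-1)³ + 3·(-1)² + 3·(-1) + 3 = 2, RHS = 2·(-1)² - (-1) + 1 = 4; 2 < 4 — holds
Fails at x = 0: LHS = 0³ + 3·0² + 3·0 + 3 = 3, RHS = 2·0² - 0 + 1 = 1; 3 < 1 — FAILS
It is satisfied by some integers in the range but not all.

Answer: Sometimes true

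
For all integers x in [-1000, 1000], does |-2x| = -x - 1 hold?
The claim fails at x = 0:
x = 0: LHS = |-2·0| = |0| = 0, RHS = -0 - 1 = -1; 0 = -1 — FAILS

Because a single integer refutes it, the statement is false.

Answer: False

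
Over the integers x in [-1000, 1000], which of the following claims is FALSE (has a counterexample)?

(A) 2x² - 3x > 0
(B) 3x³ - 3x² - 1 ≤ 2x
(A) x = 0: LHS = 2·0² - 3·0 = 0; 0 > 0 — FAILS
(B) x = 2: LHS = 3·2³ - 3·2² - 1 = 11, RHS = 2·2 = 4; 11 ≤ 4 — FAILS

Answer: Both A and B are false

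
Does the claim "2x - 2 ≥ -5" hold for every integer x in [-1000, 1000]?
The claim fails at x = -2:
x = -2: LHS = 2·(-2) - 2 = -6; -6 ≥ -5 — FAILS

Because a single integer refutes it, the statement is false.

Answer: False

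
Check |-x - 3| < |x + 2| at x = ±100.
x = 100: LHS = |-100 - 3| = |-103| = 103, RHS = |100 + 2| = |102| = 102; 103 < 102 — FAILS
x = -100: LHS = |-(-100) - 3| = |97| = 97, RHS = |(-100) + 2| = |-98| = 98; 97 < 98 — holds

Answer: Partially: fails for x = 100, holds for x = -100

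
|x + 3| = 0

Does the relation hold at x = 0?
x = 0: LHS = |0 + 3| = |3| = 3; 3 = 0 — FAILS

The relation fails at x = 0, so x = 0 is a counterexample.

Answer: No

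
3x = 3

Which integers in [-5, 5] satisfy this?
Holds for: {1}
Fails for: {-5, -4, -3, -2, -1, 0, 2, 3, 4, 5}

Answer: {1}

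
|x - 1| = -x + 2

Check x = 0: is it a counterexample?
Substitute x = 0 into the relation:
x = 0: LHS = |0 - 1| = |-1| = 1, RHS = -0 + 2 = 2; 1 = 2 — FAILS

Since the claim fails at x = 0, this value is a counterexample.

Answer: Yes, x = 0 is a counterexample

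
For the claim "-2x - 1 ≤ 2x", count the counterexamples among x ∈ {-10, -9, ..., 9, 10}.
Counterexamples in [-10, 10]: {-10, -9, -8, -7, -6, -5, -4, -3, -2, -1}.

Counting them gives 10 values.

Answer: 10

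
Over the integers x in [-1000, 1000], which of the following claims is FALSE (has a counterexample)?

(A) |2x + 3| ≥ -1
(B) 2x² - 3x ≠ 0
(A) An absolute value is never negative, so the left side is ≥ 0 for every x, while the right side is -1. Tightest case in [-1000, 1000] is x = -1:
x = -1: LHS = |2·(-1) + 3| = |1| = 1; 1 ≥ -1 — holds
Hence LHS − RHS is never negative, i.e. LHS ≥ RHS throughout, so the relation holds for every integer in [-1000, 1000].

(B) x = 0: LHS = 2·0² - 3·0 = 0; 0 ≠ 0 — FAILS

Only (B) has a counterexample.

Answer: B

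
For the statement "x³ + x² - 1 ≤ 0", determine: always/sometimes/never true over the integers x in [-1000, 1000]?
Holds at x = 0: LHS = 0³ + 0² - 1 = -1; -1 ≤ 0 — holds
Fails at x = 1: LHS = 1³ + 1² - 1 = 1; 1 ≤ 0 — FAILS
It is satisfied by some integers in the range but not all.

Answer: Sometimes true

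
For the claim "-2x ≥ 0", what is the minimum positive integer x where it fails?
Testing positive integers:
x = 1: LHS = -2·1 = -2; -2 ≥ 0 — FAILS  ← smallest positive counterexample

Answer: x = 1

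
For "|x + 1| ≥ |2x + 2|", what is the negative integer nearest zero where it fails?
Testing negative integers from -1 downward:
x = -1: LHS = |(-1) + 1| = |0| = 0, RHS = |2·(-1) + 2| = |0| = 0; 0 ≥ 0 — holds
x = -2: LHS = |(-2) + 1| = |-1| = 1, RHS = |2·(-2) + 2| = |-2| = 2; 1 ≥ 2 — FAILS  ← closest negative counterexample to 0

Answer: x = -2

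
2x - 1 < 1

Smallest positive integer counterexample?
Testing positive integers:
x = 1: LHS = 2·1 - 1 = 1; 1 < 1 — FAILS  ← smallest positive counterexample

Answer: x = 1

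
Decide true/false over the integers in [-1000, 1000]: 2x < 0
The claim fails at x = 0:
x = 0: LHS = 2·0 = 0; 0 < 0 — FAILS

Because a single integer refutes it, the statement is false.

Answer: False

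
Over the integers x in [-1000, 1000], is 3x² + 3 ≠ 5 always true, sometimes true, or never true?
Track d = LHS − RHS over the integers in [-1000, 1000]. Equality would need d = 0, but d changes sign only between consecutive integers, jumping over 0:
x = -1: LHS = 3·(-1)² + 3 = 6; 6 ≠ 5 — holds  (d = 1)
x = 0: LHS = 3·0² + 3 = 3; 3 ≠ 5 — holds  (d = -2)
x = 0: LHS = 3·0² + 3 = 3; 3 ≠ 5 — holds  (d = -2)
x = 1: LHS = 3·1² + 3 = 6; 6 ≠ 5 — holds  (d = 1)
Away from these crossings d keeps a constant sign, and checking every integer in [-1000, 1000] confirms d ≠ 0 throughout. Hence the two sides are never equal, so the relation holds for every integer in [-1000, 1000].

No counterexample exists.

Answer: Always true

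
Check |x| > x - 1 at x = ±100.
x = 100: LHS = |100| = 100, RHS = 100 - 1 = 99; 100 > 99 — holds
x = -100: LHS = |-100| = 100, RHS = (-100) - 1 = -101; 100 > -101 — holds

Answer: Yes, holds for both x = 100 and x = -100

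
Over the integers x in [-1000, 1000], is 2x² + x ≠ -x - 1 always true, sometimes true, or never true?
Over all integers in [-1000, 1000], LHS − RHS is always positive; it is smallest at x = 0, where it equals 1:
x = 0: LHS = 2·0² + 0 = 0, RHS = -0 - 1 = -1; 0 ≠ -1 — holds
At the ends of the range:
x = -1000: LHS = 2·(-1000)² + (-1000) = 1999000, RHS = -(-1000) - 1 = 999; 1999000 ≠ 999 — holds
x = 1000: LHS = 2·1000² + 1000 = 2001000, RHS = -1000 - 1 = -1001; 2001000 ≠ -1001 — holds
Hence LHS − RHS is never 0, i.e. the two sides are never equal, so the relation holds for every integer in [-1000, 1000].

No counterexample exists.

Answer: Always true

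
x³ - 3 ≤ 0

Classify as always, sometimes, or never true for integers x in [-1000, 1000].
Holds at x = 0: LHS = 0³ - 3 = -3; -3 ≤ 0 — holds
Fails at x = 2: LHS = 2³ - 3 = 5; 5 ≤ 0 — FAILS
It is satisfied by some integers in the range but not all.

Answer: Sometimes true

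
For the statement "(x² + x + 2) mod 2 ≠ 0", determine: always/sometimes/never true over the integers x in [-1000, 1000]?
For a polynomial with integer coefficients, its value mod 2 depends only on x mod 2, so it suffices to check one representative of each residue class, x = 0, 1:
x = 0: LHS = (0² + 0 + 2) mod 2 = 2 mod 2 = 0; 0 ≠ 0 — FAILS
x = 1: LHS = (1² + 1 + 2) mod 2 = 4 mod 2 = 0; 0 ≠ 0 — FAILS
The relation fails in every residue class, so the claimed relation (≠) fails for every integer in [-1000, 1000].

No integer in the range satisfies it.

Answer: Never true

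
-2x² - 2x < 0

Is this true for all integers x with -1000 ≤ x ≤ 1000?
The claim fails at x = 0:
x = 0: LHS = -2·0² - 2·0 = 0; 0 < 0 — FAILS

Because a single integer refutes it, the statement is false.

Answer: False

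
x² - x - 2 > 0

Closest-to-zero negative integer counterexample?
Testing negative integers from -1 downward:
x = -1: LHS = (-1)² - (-1) - 2 = 0; 0 > 0 — FAILS  ← closest negative counterexample to 0

Answer: x = -1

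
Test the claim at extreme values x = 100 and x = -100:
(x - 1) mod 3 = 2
x = 100: LHS = (100 - 1) mod 3 = 99 mod 3 = 0; 0 = 2 — FAILS
x = -100: LHS = ((-100) - 1) mod 3 = (-101) mod 3 = 1; 1 = 2 — FAILS

Answer: No, fails for both x = 100 and x = -100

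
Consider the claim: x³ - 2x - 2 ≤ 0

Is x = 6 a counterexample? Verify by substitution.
Substitute x = 6 into the relation:
x = 6: LHS = 6³ - 2·6 - 2 = 202; 202 ≤ 0 — FAILS

Since the claim fails at x = 6, this value is a counterexample.

Answer: Yes, x = 6 is a counterexample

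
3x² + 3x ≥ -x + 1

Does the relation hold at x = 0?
x = 0: LHS = 3·0² + 3·0 = 0, RHS = -0 + 1 = 1; 0 ≥ 1 — FAILS

The relation fails at x = 0, so x = 0 is a counterexample.

Answer: No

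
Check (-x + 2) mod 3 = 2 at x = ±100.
x = 100: LHS = (-100 + 2) mod 3 = (-98) mod 3 = 1; 1 = 2 — FAILS
x = -100: LHS = (-(-100) + 2) mod 3 = 102 mod 3 = 0; 0 = 2 — FAILS

Answer: No, fails for both x = 100 and x = -100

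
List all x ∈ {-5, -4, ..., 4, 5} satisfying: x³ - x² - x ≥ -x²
Holds for: {-1, 0, 1, 2, 3, 4, 5}
Fails for: {-5, -4, -3, -2}

Answer: {-1, 0, 1, 2, 3, 4, 5}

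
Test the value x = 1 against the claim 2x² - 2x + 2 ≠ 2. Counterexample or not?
Substitute x = 1 into the relation:
x = 1: LHS = 2·1² - 2·1 + 2 = 2; 2 ≠ 2 — FAILS

Since the claim fails at x = 1, this value is a counterexample.

Answer: Yes, x = 1 is a counterexample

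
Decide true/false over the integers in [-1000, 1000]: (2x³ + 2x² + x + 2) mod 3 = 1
The claim fails at x = 0:
x = 0: LHS = (2·0³ + 2·0² + 0 + 2) mod 3 = 2 mod 3 = 2; 2 = 1 — FAILS

Because a single integer refutes it, the statement is false.

Answer: False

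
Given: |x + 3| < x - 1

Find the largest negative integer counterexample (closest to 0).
Testing negative integers from -1 downward:
x = -1: LHS = |(-1) + 3| = |2| = 2, RHS = (-1) - 1 = -2; 2 < -2 — FAILS  ← closest negative counterexample to 0

Answer: x = -1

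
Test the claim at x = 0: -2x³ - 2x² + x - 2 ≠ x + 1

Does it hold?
x = 0: LHS = -2·0³ - 2·0² + 0 - 2 = -2, RHS = 0 + 1 = 1; -2 ≠ 1 — holds

The relation is satisfied at x = 0.

Answer: Yes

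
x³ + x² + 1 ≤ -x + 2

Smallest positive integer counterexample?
Testing positive integers:
x = 1: LHS = 1³ + 1² + 1 = 3, RHS = -1 + 2 = 1; 3 ≤ 1 — FAILS  ← smallest positive counterexample

Answer: x = 1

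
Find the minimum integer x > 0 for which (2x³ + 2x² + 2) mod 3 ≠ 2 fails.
Testing positive integers:
x = 1: LHS = (2·1³ + 2·1² + 2) mod 3 = 6 mod 3 = 0; 0 ≠ 2 — holds
x = 2: LHS = (2·2³ + 2·2² + 2) mod 3 = 26 mod 3 = 2; 2 ≠ 2 — FAILS  ← smallest positive counterexample

Answer: x = 2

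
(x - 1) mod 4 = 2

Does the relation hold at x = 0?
x = 0: LHS = (0 - 1) mod 4 = (-1) mod 4 = 3; 3 = 2 — FAILS

The relation fails at x = 0, so x = 0 is a counterexample.

Answer: No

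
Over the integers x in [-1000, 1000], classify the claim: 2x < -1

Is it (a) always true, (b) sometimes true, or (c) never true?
Holds at x = -1: LHS = 2·(-1) = -2; -2 < -1 — holds
Fails at x = 0: LHS = 2·0 = 0; 0 < -1 — FAILS
It is satisfied by some integers in the range but not all.

Answer: Sometimes true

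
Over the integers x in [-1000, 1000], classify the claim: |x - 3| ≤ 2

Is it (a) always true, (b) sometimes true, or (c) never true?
Holds at x = 1: LHS = |1 - 3| = |-2| = 2; 2 ≤ 2 — holds
Fails at x = 0: LHS = |0 - 3| = |-3| = 3; 3 ≤ 2 — FAILS
It is satisfied by some integers in the range but not all.

Answer: Sometimes true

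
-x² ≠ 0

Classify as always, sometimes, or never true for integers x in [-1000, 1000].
Holds at x = 1: LHS = -1² = -1; -1 ≠ 0 — holds
Fails at x = 0: LHS = -0² = 0; 0 ≠ 0 — FAILS
It is satisfied by some integers in the range but not all.

Answer: Sometimes true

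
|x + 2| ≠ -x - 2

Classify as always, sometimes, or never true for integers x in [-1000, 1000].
Holds at x = 0: LHS = |0 + 2| = |2| = 2, RHS = -0 - 2 = -2; 2 ≠ -2 — holds
Fails at x = -2: LHS = |(-2) + 2| = |0| = 0, RHS = -(-2) - 2 = 0; 0 ≠ 0 — FAILS
It is satisfied by some integers in the range but not all.

Answer: Sometimes true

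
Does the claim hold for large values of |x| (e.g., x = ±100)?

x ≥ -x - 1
x = 100: RHS = -100 - 1 = -101; 100 ≥ -101 — holds
x = -100: RHS = -(-100) - 1 = 99; -100 ≥ 99 — FAILS

Answer: Partially: holds for x = 100, fails for x = -100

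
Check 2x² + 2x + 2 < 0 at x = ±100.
x = 100: LHS = 2·100² + 2·100 + 2 = 20202; 20202 < 0 — FAILS
x = -100: LHS = 2·(-100)² + 2·(-100) + 2 = 19802; 19802 < 0 — FAILS

Answer: No, fails for both x = 100 and x = -100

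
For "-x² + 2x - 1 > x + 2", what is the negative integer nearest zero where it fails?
Testing negative integers from -1 downward:
x = -1: LHS = -(-1)² + 2·(-1) - 1 = -4, RHS = (-1) + 2 = 1; -4 > 1 — FAILS  ← closest negative counterexample to 0

Answer: x = -1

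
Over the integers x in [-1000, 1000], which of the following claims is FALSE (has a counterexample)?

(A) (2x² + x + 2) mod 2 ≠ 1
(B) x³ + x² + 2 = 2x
(A) x = 1: LHS = (2·1² + 1 + 2) mod 2 = 5 mod 2 = 1; 1 ≠ 1 — FAILS
(B) x = 0: LHS = 0³ + 0² + 2 = 2, RHS = 2·0 = 0; 2 = 0 — FAILS

Answer: Both A and B are false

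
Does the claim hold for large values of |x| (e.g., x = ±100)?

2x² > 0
x = 100: LHS = 2·100² = 20000; 20000 > 0 — holds
x = -100: LHS = 2·(-100)² = 20000; 20000 > 0 — holds

Answer: Yes, holds for both x = 100 and x = -100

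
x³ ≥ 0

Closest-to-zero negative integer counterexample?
Testing negative integers from -1 downward:
x = -1: LHS = (-1)³ = -1; -1 ≥ 0 — FAILS  ← closest negative counterexample to 0

Answer: x = -1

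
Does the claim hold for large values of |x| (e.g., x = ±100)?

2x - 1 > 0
x = 100: LHS = 2·100 - 1 = 199; 199 > 0 — holds
x = -100: LHS = 2·(-100) - 1 = -201; -201 > 0 — FAILS

Answer: Partially: holds for x = 100, fails for x = -100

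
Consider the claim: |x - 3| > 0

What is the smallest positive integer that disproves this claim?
Testing positive integers:
x = 1: LHS = |1 - 3| = |-2| = 2; 2 > 0 — holds
x = 2: LHS = |2 - 3| = |-1| = 1; 1 > 0 — holds
x = 3: LHS = |3 - 3| = |0| = 0; 0 > 0 — FAILS  ← smallest positive counterexample

Answer: x = 3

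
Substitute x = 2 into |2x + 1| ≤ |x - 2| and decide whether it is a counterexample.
Substitute x = 2 into the relation:
x = 2: LHS = |2·2 + 1| = |5| = 5, RHS = |2 - 2| = |0| = 0; 5 ≤ 0 — FAILS

Since the claim fails at x = 2, this value is a counterexample.

Answer: Yes, x = 2 is a counterexample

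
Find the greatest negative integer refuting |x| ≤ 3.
Testing negative integers from -1 downward:
x = -1: LHS = |-1| = 1; 1 ≤ 3 — holds
x = -2: LHS = |-2| = 2; 2 ≤ 3 — holds
x = -3: LHS = |-3| = 3; 3 ≤ 3 — holds
x = -4: LHS = |-4| = 4; 4 ≤ 3 — FAILS  ← closest negative counterexample to 0

Answer: x = -4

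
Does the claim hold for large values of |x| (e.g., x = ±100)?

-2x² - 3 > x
x = 100: LHS = -2·100² - 3 = -20003; -20003 > 100 — FAILS
x = -100: LHS = -2·(-100)² - 3 = -20003; -20003 > -100 — FAILS

Answer: No, fails for both x = 100 and x = -100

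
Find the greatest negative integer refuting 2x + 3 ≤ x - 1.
Testing negative integers from -1 downward:
x = -1: LHS = 2·(-1) + 3 = 1, RHS = (-1) - 1 = -2; 1 ≤ -2 — FAILS  ← closest negative counterexample to 0

Answer: x = -1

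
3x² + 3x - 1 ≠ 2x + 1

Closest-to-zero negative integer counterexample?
Testing negative integers from -1 downward:
x = -1: LHS = 3·(-1)² + 3·(-1) - 1 = -1, RHS = 2·(-1) + 1 = -1; -1 ≠ -1 — FAILS  ← closest negative counterexample to 0

Answer: x = -1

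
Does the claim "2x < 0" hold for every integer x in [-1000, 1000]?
The claim fails at x = 0:
x = 0: LHS = 2·0 = 0; 0 < 0 — FAILS

Because a single integer refutes it, the statement is false.

Answer: False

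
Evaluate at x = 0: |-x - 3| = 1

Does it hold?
x = 0: LHS = |-0 - 3| = |-3| = 3; 3 = 1 — FAILS

The relation fails at x = 0, so x = 0 is a counterexample.

Answer: No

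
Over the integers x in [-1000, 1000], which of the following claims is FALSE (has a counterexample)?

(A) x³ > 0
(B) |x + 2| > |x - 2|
(A) x = 0: LHS = 0³ = 0; 0 > 0 — FAILS
(B) x = 0: LHS = |0 + 2| = |2| = 2, RHS = |0 - 2| = |-2| = 2; 2 > 2 — FAILS

Answer: Both A and B are false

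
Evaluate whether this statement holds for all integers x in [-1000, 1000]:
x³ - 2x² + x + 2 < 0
The claim fails at x = 0:
x = 0: LHS = 0³ - 2·0² + 0 + 2 = 2; 2 < 0 — FAILS

Because a single integer refutes it, the statement is false.

Answer: False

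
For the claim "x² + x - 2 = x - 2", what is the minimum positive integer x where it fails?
Testing positive integers:
x = 1: LHS = 1² + 1 - 2 = 0, RHS = 1 - 2 = -1; 0 = -1 — FAILS  ← smallest positive counterexample

Answer: x = 1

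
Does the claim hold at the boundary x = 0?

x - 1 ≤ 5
x = 0: LHS = 0 - 1 = -1; -1 ≤ 5 — holds

The relation is satisfied at x = 0.

Answer: Yes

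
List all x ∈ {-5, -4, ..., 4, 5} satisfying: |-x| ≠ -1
An absolute value is never negative, so the left side is ≥ 0 for every x, while the right side is -1. Tightest case in [-5, 5] is x = 0:
x = 0: LHS = |-0| = |0| = 0; 0 ≠ -1 — holds
Hence LHS − RHS is never 0, i.e. the two sides are never equal, so the relation holds for every integer in [-5, 5].

Answer: All integers in [-5, 5]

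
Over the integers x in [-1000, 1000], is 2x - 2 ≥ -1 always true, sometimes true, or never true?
Holds at x = 1: LHS = 2·1 - 2 = 0; 0 ≥ -1 — holds
Fails at x = 0: LHS = 2·0 - 2 = -2; -2 ≥ -1 — FAILS
It is satisfied by some integers in the range but not all.

Answer: Sometimes true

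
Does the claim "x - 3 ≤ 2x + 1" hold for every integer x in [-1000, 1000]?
The claim fails at x = -5:
x = -5: LHS = (-5) - 3 = -8, RHS = 2·(-5) + 1 = -9; -8 ≤ -9 — FAILS

Because a single integer refutes it, the statement is false.

Answer: False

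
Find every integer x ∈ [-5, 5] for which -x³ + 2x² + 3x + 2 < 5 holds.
Holds for: {-1, 0, 3, 4, 5}
Fails for: {-5, -4, -3, -2, 1, 2}

Answer: {-1, 0, 3, 4, 5}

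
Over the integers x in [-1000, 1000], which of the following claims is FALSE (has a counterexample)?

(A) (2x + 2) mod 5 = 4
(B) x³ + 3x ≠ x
(A) x = 0: LHS = (2·0 + 2) mod 5 = 2 mod 5 = 2; 2 = 4 — FAILS
(B) x = 0: LHS = 0³ + 3·0 = 0; 0 ≠ 0 — FAILS

Answer: Both A and B are false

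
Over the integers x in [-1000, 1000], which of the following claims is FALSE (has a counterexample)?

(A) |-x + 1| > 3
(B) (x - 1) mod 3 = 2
(A) x = 0: LHS = |-0 + 1| = |1| = 1; 1 > 3 — FAILS
(B) x = 1: LHS = (1 - 1) mod 3 = 0 mod 3 = 0; 0 = 2 — FAILS

Answer: Both A and B are false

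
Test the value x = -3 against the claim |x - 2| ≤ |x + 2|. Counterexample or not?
Substitute x = -3 into the relation:
x = -3: LHS = |(-3) - 2| = |-5| = 5, RHS = |(-3) + 2| = |-1| = 1; 5 ≤ 1 — FAILS

Since the claim fails at x = -3, this value is a counterexample.

Answer: Yes, x = -3 is a counterexample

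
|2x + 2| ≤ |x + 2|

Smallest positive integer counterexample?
Testing positive integers:
x = 1: LHS = |2·1 + 2| = |4| = 4, RHS = |1 + 2| = |3| = 3; 4 ≤ 3 — FAILS  ← smallest positive counterexample

Answer: x = 1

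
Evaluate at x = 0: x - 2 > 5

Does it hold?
x = 0: LHS = 0 - 2 = -2; -2 > 5 — FAILS

The relation fails at x = 0, so x = 0 is a counterexample.

Answer: No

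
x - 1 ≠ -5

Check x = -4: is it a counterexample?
Substitute x = -4 into the relation:
x = -4: LHS = (-4) - 1 = -5; -5 ≠ -5 — FAILS

Since the claim fails at x = -4, this value is a counterexample.

Answer: Yes, x = -4 is a counterexample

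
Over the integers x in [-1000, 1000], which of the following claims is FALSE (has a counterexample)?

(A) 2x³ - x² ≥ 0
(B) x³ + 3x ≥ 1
(A) x = -1: LHS = 2·(-1)³ - (-1)² = -3; -3 ≥ 0 — FAILS
(B) x = 0: LHS = 0³ + 3·0 = 0; 0 ≥ 1 — FAILS

Answer: Both A and B are false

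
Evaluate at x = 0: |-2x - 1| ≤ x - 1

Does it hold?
x = 0: LHS = |-2·0 - 1| = |-1| = 1, RHS = 0 - 1 = -1; 1 ≤ -1 — FAILS

The relation fails at x = 0, so x = 0 is a counterexample.

Answer: No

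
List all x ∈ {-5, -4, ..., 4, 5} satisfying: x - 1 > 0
Holds for: {2, 3, 4, 5}
Fails for: {-5, -4, -3, -2, -1, 0, 1}

Answer: {2, 3, 4, 5}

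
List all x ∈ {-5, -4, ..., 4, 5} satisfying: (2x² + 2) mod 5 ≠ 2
Holds for: {-4, -3, -2, -1, 1, 2, 3, 4}
Fails for: {-5, 0, 5}

Answer: {-4, -3, -2, -1, 1, 2, 3, 4}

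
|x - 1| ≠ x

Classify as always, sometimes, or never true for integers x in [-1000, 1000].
Track d = LHS − RHS over the integers in [-1000, 1000]. Equality would need d = 0, but d changes sign only between consecutive integers, jumping over 0:
x = 0: LHS = |0 - 1| = |-1| = 1; 1 ≠ 0 — holds  (d = 1)
x = 1: LHS = |1 - 1| = |0| = 0; 0 ≠ 1 — holds  (d = -1)
Away from these crossings d keeps a constant sign, and checking every integer in [-1000, 1000] confirms d ≠ 0 throughout. Hence the two sides are never equal, so the relation holds for every integer in [-1000, 1000].

No counterexample exists.

Answer: Always true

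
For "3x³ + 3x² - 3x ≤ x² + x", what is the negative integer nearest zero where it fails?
Testing negative integers from -1 downward:
x = -1: LHS = 3·(-1)³ + 3·(-1)² - 3·(-1) = 3, RHS = (-1)² + (-1) = 0; 3 ≤ 0 — FAILS  ← closest negative counterexample to 0

Answer: x = -1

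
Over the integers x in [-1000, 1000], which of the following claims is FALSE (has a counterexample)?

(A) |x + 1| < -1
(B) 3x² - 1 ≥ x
(A) x = 0: LHS = |0 + 1| = |1| = 1; 1 < -1 — FAILS
(B) x = 0: LHS = 3·0² - 1 = -1; -1 ≥ 0 — FAILS

Answer: Both A and B are false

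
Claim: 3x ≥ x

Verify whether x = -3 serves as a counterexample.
Substitute x = -3 into the relation:
x = -3: LHS = 3·(-3) = -9; -9 ≥ -3 — FAILS

Since the claim fails at x = -3, this value is a counterexample.

Answer: Yes, x = -3 is a counterexample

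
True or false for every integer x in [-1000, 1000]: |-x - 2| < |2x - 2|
The claim fails at x = 0:
x = 0: LHS = |-0 - 2| = |-2| = 2, RHS = |2·0 - 2| = |-2| = 2; 2 < 2 — FAILS

Because a single integer refutes it, the statement is false.

Answer: False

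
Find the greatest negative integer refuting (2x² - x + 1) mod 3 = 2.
Testing negative integers from -1 downward:
x = -1: LHS = (2·(-1)² - (-1) + 1) mod 3 = 4 mod 3 = 1; 1 = 2 — FAILS  ← closest negative counterexample to 0

Answer: x = -1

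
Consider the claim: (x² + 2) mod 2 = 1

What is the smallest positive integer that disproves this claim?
Testing positive integers:
x = 1: LHS = (1² + 2) mod 2 = 3 mod 2 = 1; 1 = 1 — holds
x = 2: LHS = (2² + 2) mod 2 = 6 mod 2 = 0; 0 = 1 — FAILS  ← smallest positive counterexample

Answer: x = 2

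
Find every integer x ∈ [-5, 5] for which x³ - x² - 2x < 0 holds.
Holds for: {-5, -4, -3, -2, 1}
Fails for: {-1, 0, 2, 3, 4, 5}

Answer: {-5, -4, -3, -2, 1}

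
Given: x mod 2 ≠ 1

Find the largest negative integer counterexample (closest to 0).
Testing negative integers from -1 downward:
x = -1: LHS = (-1) mod 2 = 1; 1 ≠ 1 — FAILS  ← closest negative counterexample to 0

Answer: x = -1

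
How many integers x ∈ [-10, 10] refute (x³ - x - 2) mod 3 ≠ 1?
Counterexamples in [-10, 10]: {-10, -9, -8, -7, -6, -5, -4, -3, -2, -1, 0, 1, 2, 3, 4, 5, 6, 7, 8, 9, 10}.

Counting them gives 21 values.

Answer: 21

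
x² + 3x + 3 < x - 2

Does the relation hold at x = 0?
x = 0: LHS = 0² + 3·0 + 3 = 3, RHS = 0 - 2 = -2; 3 < -2 — FAILS

The relation fails at x = 0, so x = 0 is a counterexample.

Answer: No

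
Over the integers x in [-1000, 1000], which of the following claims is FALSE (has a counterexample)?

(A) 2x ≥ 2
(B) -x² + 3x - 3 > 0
(A) x = 0: LHS = 2·0 = 0; 0 ≥ 2 — FAILS
(B) x = 0: LHS = -0² + 3·0 - 3 = -3; -3 > 0 — FAILS

Answer: Both A and B are false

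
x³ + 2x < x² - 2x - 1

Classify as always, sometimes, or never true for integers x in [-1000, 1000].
Holds at x = -1: LHS = (-1)³ + 2·(-1) = -3, RHS = (-1)² - 2·(-1) - 1 = 2; -3 < 2 — holds
Fails at x = 0: LHS = 0³ + 2·0 = 0, RHS = 0² - 2·0 - 1 = -1; 0 < -1 — FAILS
It is satisfied by some integers in the range but not all.

Answer: Sometimes true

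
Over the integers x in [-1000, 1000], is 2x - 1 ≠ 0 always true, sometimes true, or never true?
Track d = LHS − RHS over the integers in [-1000, 1000]. Equality would need d = 0, but d changes sign only between consecutive integers, jumping over 0:
x = 0: LHS = 2·0 - 1 = -1; -1 ≠ 0 — holds  (d = -1)
x = 1: LHS = 2·1 - 1 = 1; 1 ≠ 0 — holds  (d = 1)
Away from these crossings d keeps a constant sign, and checking every integer in [-1000, 1000] confirms d ≠ 0 throughout. Hence the two sides are never equal, so the relation holds for every integer in [-1000, 1000].

No counterexample exists.

Answer: Always true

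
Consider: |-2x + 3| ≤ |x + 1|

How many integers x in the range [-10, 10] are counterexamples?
Counterexamples in [-10, 10]: {-10, -9, -8, -7, -6, -5, -4, -3, -2, -1, 0, 5, 6, 7, 8, 9, 10}.

Counting them gives 17 values.

Answer: 17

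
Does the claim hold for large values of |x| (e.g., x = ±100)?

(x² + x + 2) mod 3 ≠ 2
x = 100: LHS = (100² + 100 + 2) mod 3 = 10102 mod 3 = 1; 1 ≠ 2 — holds
x = -100: LHS = ((-100)² + (-100) + 2) mod 3 = 9902 mod 3 = 2; 2 ≠ 2 — FAILS

Answer: Partially: holds for x = 100, fails for x = -100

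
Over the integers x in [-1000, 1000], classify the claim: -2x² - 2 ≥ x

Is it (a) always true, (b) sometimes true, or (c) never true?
Over all integers in [-1000, 1000], LHS − RHS is largest at x = 0, where it equals -2:
x = 0: LHS = -2·0² - 2 = -2; -2 ≥ 0 — FAILS
At the ends of the range:
x = -1000: LHS = -2·(-1000)² - 2 = -2000002; -2000002 ≥ -1000 — FAILS
x = 1000: LHS = -2·1000² - 2 = -2000002; -2000002 ≥ 1000 — FAILS
Hence LHS − RHS is never zero or positive, i.e. LHS < RHS throughout, so the claimed relation (≥) fails for every integer in [-1000, 1000].

No integer in the range satisfies it.

Answer: Never true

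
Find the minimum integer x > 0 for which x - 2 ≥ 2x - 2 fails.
Testing positive integers:
x = 1: LHS = 1 - 2 = -1, RHS = 2·1 - 2 = 0; -1 ≥ 0 — FAILS  ← smallest positive counterexample

Answer: x = 1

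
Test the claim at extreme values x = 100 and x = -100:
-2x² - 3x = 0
x = 100: LHS = -2·100² - 3·100 = -20300; -20300 = 0 — FAILS
x = -100: LHS = -2·(-100)² - 3·(-100) = -19700; -19700 = 0 — FAILS

Answer: No, fails for both x = 100 and x = -100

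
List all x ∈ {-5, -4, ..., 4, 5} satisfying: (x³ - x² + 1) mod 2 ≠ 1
For a polynomial with integer coefficients, its value mod 2 depends only on x mod 2, so it suffices to check one representative of each residue class, x = 0, 1:
x = 0: LHS = (0³ - 0² + 1) mod 2 = 1 mod 2 = 1; 1 ≠ 1 — FAILS
x = 1: LHS = (1³ - 1² + 1) mod 2 = 1 mod 2 = 1; 1 ≠ 1 — FAILS
The relation fails in every residue class, so the claimed relation (≠) fails for every integer in [-5, 5].

Answer: None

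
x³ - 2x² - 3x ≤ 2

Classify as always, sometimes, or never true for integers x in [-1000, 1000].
Holds at x = 0: LHS = 0³ - 2·0² - 3·0 = 0; 0 ≤ 2 — holds
Fails at x = 4: LHS = 4³ - 2·4² - 3·4 = 20; 20 ≤ 2 — FAILS
It is satisfied by some integers in the range but not all.

Answer: Sometimes true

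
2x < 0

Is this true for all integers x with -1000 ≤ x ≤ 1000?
The claim fails at x = 0:
x = 0: LHS = 2·0 = 0; 0 < 0 — FAILS

Because a single integer refutes it, the statement is false.

Answer: False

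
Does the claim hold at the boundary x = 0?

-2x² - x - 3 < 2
x = 0: LHS = -2·0² - 0 - 3 = -3; -3 < 2 — holds

The relation is satisfied at x = 0.

Answer: Yes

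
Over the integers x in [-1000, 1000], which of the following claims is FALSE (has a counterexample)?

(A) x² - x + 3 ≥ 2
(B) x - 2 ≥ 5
(A) Over all integers in [-1000, 1000], LHS − RHS is smallest at x = 0, where it equals 1:
x = 0: LHS = 0² - 0 + 3 = 3; 3 ≥ 2 — holds
At the ends of the range:
x = -1000: LHS = (-1000)² - (-1000) + 3 = 1001003; 1001003 ≥ 2 — holds
x = 1000: LHS = 1000² - 1000 + 3 = 999003; 999003 ≥ 2 — holds
Hence LHS − RHS is never negative, i.e. LHS ≥ RHS throughout, so the relation holds for every integer in [-1000, 1000].

(B) x = 0: LHS = 0 - 2 = -2; -2 ≥ 5 — FAILS

Only (B) has a counterexample.

Answer: B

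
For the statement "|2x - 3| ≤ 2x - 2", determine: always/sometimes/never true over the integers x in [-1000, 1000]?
Holds at x = 2: LHS = |2·2 - 3| = |1| = 1, RHS = 2·2 - 2 = 2; 1 ≤ 2 — holds
Fails at x = 0: LHS = |2·0 - 3| = |-3| = 3, RHS = 2·0 - 2 = -2; 3 ≤ -2 — FAILS
It is satisfied by some integers in the range but not all.

Answer: Sometimes true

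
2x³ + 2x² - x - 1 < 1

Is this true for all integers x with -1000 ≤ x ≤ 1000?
The claim fails at x = 1:
x = 1: LHS = 2·1³ + 2·1² - 1 - 1 = 2; 2 < 1 — FAILS

Because a single integer refutes it, the statement is false.

Answer: False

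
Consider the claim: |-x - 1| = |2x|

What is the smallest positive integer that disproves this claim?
Testing positive integers:
x = 1: LHS = |-1 - 1| = |-2| = 2, RHS = |2·1| = |2| = 2; 2 = 2 — holds
x = 2: LHS = |-2 - 1| = |-3| = 3, RHS = |2·2| = |4| = 4; 3 = 4 — FAILS  ← smallest positive counterexample

Answer: x = 2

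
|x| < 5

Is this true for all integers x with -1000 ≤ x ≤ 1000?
The claim fails at x = 5:
x = 5: LHS = |5| = 5; 5 < 5 — FAILS

Because a single integer refutes it, the statement is false.

Answer: False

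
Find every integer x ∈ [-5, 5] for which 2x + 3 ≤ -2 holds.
Holds for: {-5, -4, -3}
Fails for: {-2, -1, 0, 1, 2, 3, 4, 5}

Answer: {-5, -4, -3}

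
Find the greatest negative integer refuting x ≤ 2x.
Testing negative integers from -1 downward:
x = -1: RHS = 2·(-1) = -2; -1 ≤ -2 — FAILS  ← closest negative counterexample to 0

Answer: x = -1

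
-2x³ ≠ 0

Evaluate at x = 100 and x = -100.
x = 100: LHS = -2·100³ = -2000000; -2000000 ≠ 0 — holds
x = -100: LHS = -2·(-100)³ = 2000000; 2000000 ≠ 0 — holds

Answer: Yes, holds for both x = 100 and x = -100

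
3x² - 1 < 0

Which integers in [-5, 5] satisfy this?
Holds for: {0}
Fails for: {-5, -4, -3, -2, -1, 1, 2, 3, 4, 5}

Answer: {0}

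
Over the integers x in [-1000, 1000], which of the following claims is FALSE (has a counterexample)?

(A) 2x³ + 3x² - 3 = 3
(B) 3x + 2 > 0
(A) x = 0: LHS = 2·0³ + 3·0² - 3 = -3; -3 = 3 — FAILS
(B) x = -1: LHS = 3·(-1) + 2 = -1; -1 > 0 — FAILS

Answer: Both A and B are false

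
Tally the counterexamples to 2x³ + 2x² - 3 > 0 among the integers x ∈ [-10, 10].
Counterexamples in [-10, 10]: {-10, -9, -8, -7, -6, -5, -4, -3, -2, -1, 0}.

Counting them gives 11 values.

Answer: 11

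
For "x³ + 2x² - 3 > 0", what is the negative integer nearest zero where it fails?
Testing negative integers from -1 downward:
x = -1: LHS = (-1)³ + 2·(-1)² - 3 = -2; -2 > 0 — FAILS  ← closest negative counterexample to 0

Answer: x = -1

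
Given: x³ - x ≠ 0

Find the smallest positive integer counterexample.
Testing positive integers:
x = 1: LHS = 1³ - 1 = 0; 0 ≠ 0 — FAILS  ← smallest positive counterexample

Answer: x = 1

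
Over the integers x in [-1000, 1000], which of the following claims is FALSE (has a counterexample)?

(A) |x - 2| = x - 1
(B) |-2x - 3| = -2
(A) x = 0: LHS = |0 - 2| = |-2| = 2, RHS = 0 - 1 = -1; 2 = -1 — FAILS
(B) x = 0: LHS = |-2·0 - 3| = |-3| = 3; 3 = -2 — FAILS

Answer: Both A and B are false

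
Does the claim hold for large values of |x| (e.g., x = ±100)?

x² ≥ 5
x = 100: LHS = 100² = 10000; 10000 ≥ 5 — holds
x = -100: LHS = (-100)² = 10000; 10000 ≥ 5 — holds

Answer: Yes, holds for both x = 100 and x = -100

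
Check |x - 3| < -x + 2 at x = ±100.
x = 100: LHS = |100 - 3| = |97| = 97, RHS = -100 + 2 = -98; 97 < -98 — FAILS
x = -100: LHS = |(-100) - 3| = |-103| = 103, RHS = -(-100) + 2 = 102; 103 < 102 — FAILS

Answer: No, fails for both x = 100 and x = -100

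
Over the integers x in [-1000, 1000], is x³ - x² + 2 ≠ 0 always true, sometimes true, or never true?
Holds at x = 0: LHS = 0³ - 0² + 2 = 2; 2 ≠ 0 — holds
Fails at x = -1: LHS = (-1)³ - (-1)² + 2 = 0; 0 ≠ 0 — FAILS
It is satisfied by some integers in the range but not all.

Answer: Sometimes true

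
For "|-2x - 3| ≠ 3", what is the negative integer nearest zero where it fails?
Testing negative integers from -1 downward:
x = -1: LHS = |-2·(-1) - 3| = |-1| = 1; 1 ≠ 3 — holds
x = -2: LHS = |-2·(-2) - 3| = |1| = 1; 1 ≠ 3 — holds
x = -3: LHS = |-2·(-3) - 3| = |3| = 3; 3 ≠ 3 — FAILS  ← closest negative counterexample to 0

Answer: x = -3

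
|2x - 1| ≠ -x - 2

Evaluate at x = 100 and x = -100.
x = 100: LHS = |2·100 - 1| = |199| = 199, RHS = -100 - 2 = -102; 199 ≠ -102 — holds
x = -100: LHS = |2·(-100) - 1| = |-201| = 201, RHS = -(-100) - 2 = 98; 201 ≠ 98 — holds

Answer: Yes, holds for both x = 100 and x = -100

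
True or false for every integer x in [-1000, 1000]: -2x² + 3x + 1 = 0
The claim fails at x = 0:
x = 0: LHS = -2·0² + 3·0 + 1 = 1; 1 = 0 — FAILS

Because a single integer refutes it, the statement is false.

Answer: False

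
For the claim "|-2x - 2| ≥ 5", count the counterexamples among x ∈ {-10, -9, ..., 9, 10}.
Counterexamples in [-10, 10]: {-3, -2, -1, 0, 1}.

Counting them gives 5 values.

Answer: 5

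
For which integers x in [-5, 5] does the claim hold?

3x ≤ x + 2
Holds for: {-5, -4, -3, -2, -1, 0, 1}
Fails for: {2, 3, 4, 5}

Answer: {-5, -4, -3, -2, -1, 0, 1}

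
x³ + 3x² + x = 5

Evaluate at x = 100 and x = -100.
x = 100: LHS = 100³ + 3·100² + 100 = 1030100; 1030100 = 5 — FAILS
x = -100: LHS = (-100)³ + 3·(-100)² + (-100) = -970100; -970100 = 5 — FAILS

Answer: No, fails for both x = 100 and x = -100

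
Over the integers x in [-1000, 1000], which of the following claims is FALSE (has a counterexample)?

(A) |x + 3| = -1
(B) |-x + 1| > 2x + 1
(A) x = 0: LHS = |0 + 3| = |3| = 3; 3 = -1 — FAILS
(B) x = 0: LHS = |-0 + 1| = |1| = 1, RHS = 2·0 + 1 = 1; 1 > 1 — FAILS

Answer: Both A and B are false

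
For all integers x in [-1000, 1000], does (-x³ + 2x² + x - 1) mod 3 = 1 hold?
The claim fails at x = 0:
x = 0: LHS = (-0³ + 2·0² + 0 - 1) mod 3 = (-1) mod 3 = 2; 2 = 1 — FAILS

Because a single integer refutes it, the statement is false.

Answer: False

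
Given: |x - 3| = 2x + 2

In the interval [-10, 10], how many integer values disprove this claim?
Counterexamples in [-10, 10]: {-10, -9, -8, -7, -6, -5, -4, -3, -2, -1, 0, 1, 2, 3, 4, 5, 6, 7, 8, 9, 10}.

Counting them gives 21 values.

Answer: 21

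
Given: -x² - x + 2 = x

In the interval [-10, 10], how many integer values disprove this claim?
Counterexamples in [-10, 10]: {-10, -9, -8, -7, -6, -5, -4, -3, -2, -1, 0, 1, 2, 3, 4, 5, 6, 7, 8, 9, 10}.

Counting them gives 21 values.

Answer: 21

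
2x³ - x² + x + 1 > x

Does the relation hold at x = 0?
x = 0: LHS = 2·0³ - 0² + 0 + 1 = 1; 1 > 0 — holds

The relation is satisfied at x = 0.

Answer: Yes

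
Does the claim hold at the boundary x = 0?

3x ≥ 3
x = 0: LHS = 3·0 = 0; 0 ≥ 3 — FAILS

The relation fails at x = 0, so x = 0 is a counterexample.

Answer: No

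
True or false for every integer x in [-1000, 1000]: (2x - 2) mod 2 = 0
For a polynomial with integer coefficients, its value mod 2 depends only on x mod 2, so it suffices to check one representative of each residue class, x = 0, 1:
x = 0: LHS = (2·0 - 2) mod 2 = (-2) mod 2 = 0; 0 = 0 — holds
x = 1: LHS = (2·1 - 2) mod 2 = 0 mod 2 = 0; 0 = 0 — holds
The relation holds in every residue class, so the relation holds for every integer in [-1000, 1000].

No counterexample exists.

Answer: True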